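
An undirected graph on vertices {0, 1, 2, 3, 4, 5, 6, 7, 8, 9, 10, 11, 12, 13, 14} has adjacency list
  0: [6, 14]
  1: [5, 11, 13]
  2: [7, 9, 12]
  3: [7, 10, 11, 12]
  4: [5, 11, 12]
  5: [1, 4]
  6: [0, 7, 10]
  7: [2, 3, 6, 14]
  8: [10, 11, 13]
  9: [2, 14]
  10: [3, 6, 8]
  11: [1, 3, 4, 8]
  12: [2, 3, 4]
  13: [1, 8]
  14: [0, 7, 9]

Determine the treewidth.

3

A width-3 tree decomposition is:
Bags: B1 = {1, 4, 5, 13}  B2 = {1, 4, 11, 13}  B3 = {4, 8, 11, 13}  B4 = {4, 8, 11, 12}  B5 = {3, 8, 11, 12}  B6 = {3, 8, 10, 12}  B7 = {2, 3, 10, 12}  B8 = {2, 3, 7, 10}  B9 = {2, 6, 7, 10}  B10 = {2, 6, 7, 9}  B11 = {6, 7, 9, 14}  B12 = {0, 6, 9, 14}
Tree: B1–B2, B2–B3, B3–B4, B4–B5, B5–B6, B6–B7, B7–B8, B8–B9, B9–B10, B10–B11, B11–B12
The largest bag has 4 vertices, giving width 3; this decomposition certifies tw(G) ≤ 3. For the lower bound: the 4 vertex sets {1,5,13}, {4}, {11}, {3,8,10,12} are disjoint, each induces a connected subgraph, and every pair is joined by at least one edge of G. Contracting each set to a single vertex therefore yields K_{4} as a minor, and since treewidth is minor-monotone, tw(G) ≥ tw(K_{4}) = 3. The upper and lower bounds meet at 3, so that is the treewidth.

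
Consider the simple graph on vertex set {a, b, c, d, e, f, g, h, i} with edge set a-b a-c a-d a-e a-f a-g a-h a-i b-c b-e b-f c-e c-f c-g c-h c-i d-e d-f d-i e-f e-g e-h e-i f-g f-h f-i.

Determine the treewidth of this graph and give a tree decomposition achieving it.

Treewidth 4.
One optimal decomposition is:
Bags: B1 = {a, c, e, f, i}  B2 = {a, c, e, f, h}  B3 = {a, b, c, e, f}  B4 = {a, d, e, f, i}  B5 = {a, c, e, f, g}
Tree: B1–B2, B1–B3, B1–B4, B1–B5

Every bag has size at most 5, so the width is 5 − 1 = 4 and tw(G) ≤ 4. For the lower bound, the 5 vertices {a, d, e, f, i} are pairwise adjacent, and any tree decomposition puts a clique entirely inside one bag — forcing width ≥ 4. The upper and lower bounds meet at 4, so that is the treewidth.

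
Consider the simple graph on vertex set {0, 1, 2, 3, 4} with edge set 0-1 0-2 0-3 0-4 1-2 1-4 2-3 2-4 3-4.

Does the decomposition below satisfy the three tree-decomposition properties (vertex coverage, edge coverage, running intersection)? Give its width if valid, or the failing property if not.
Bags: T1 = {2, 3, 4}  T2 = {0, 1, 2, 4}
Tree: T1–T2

No — edge (0,3) lies in no bag.

A tree decomposition must satisfy three properties: every vertex lies in some bag; for every edge, both endpoints lie together in some bag; and for every vertex, the bags containing it form a connected subtree. Here edge (0,3) lies in no bag, so the decomposition is invalid.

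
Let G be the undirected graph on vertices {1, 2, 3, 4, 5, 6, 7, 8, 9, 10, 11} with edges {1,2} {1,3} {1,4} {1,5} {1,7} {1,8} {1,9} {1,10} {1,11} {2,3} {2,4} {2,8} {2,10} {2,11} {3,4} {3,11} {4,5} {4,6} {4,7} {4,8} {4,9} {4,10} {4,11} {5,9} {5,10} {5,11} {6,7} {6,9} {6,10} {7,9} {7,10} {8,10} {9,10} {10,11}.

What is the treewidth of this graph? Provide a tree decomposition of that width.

The largest bag has 5 vertices, giving width 4; this decomposition certifies tw(G) ≤ 4. On the other hand G contains the 5-clique {1, 4, 5, 9, 10}. A clique must lie in a single bag of any decomposition, so no decomposition can have width below 4. The upper and lower bounds meet at 4, so that is the treewidth.

Treewidth 4.
One optimal decomposition is:
Bags: B1 = {1, 2, 4, 10, 11}  B2 = {1, 4, 5, 10, 11}  B3 = {1, 2, 4, 8, 10}  B4 = {1, 4, 5, 9, 10}  B5 = {1, 2, 3, 4, 11}  B6 = {1, 4, 7, 9, 10}  B7 = {4, 6, 7, 9, 10}
Tree: B1–B2, B1–B3, B2–B4, B1–B5, B4–B6, B6–B7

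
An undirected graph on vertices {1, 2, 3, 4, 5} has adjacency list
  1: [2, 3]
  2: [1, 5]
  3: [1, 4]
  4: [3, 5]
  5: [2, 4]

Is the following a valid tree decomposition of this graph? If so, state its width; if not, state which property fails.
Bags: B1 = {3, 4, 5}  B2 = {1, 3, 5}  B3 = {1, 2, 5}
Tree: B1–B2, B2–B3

Yes; width 2.

Every vertex of G appears in some bag (union = {1, 2, 3, 4, 5}); every edge is covered by a bag; and for each vertex v the set of bags containing v is connected in the bag tree. The decomposition is therefore valid. The largest bag has 3 vertices, so the width is 2.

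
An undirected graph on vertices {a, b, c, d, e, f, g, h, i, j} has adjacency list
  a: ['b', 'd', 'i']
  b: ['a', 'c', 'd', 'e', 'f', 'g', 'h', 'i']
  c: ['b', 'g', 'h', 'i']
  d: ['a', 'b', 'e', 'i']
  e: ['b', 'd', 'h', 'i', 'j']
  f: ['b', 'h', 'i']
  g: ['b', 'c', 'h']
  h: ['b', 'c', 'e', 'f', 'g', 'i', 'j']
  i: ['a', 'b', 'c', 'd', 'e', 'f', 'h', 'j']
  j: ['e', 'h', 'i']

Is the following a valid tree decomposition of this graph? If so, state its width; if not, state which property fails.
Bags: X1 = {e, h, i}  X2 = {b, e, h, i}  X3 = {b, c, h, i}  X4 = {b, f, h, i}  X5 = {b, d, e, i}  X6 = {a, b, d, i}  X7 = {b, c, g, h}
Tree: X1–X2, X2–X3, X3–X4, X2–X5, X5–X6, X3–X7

No — vertex j appears in no bag.

A tree decomposition must satisfy three properties: every vertex lies in some bag; for every edge, both endpoints lie together in some bag; and for every vertex, the bags containing it form a connected subtree. Here vertex j appears in no bag, so the decomposition is invalid.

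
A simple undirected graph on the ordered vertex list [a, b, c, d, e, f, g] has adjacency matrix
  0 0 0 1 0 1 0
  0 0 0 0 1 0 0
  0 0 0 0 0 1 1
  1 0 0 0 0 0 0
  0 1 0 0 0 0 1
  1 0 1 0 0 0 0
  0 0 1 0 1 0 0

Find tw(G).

1

A width-1 tree decomposition is:
Bags: B1 = {a, d}  B2 = {a, f}  B3 = {c, f}  B4 = {c, g}  B5 = {e, g}  B6 = {b, e}
Tree: B1–B2, B2–B3, B3–B4, B4–B5, B5–B6
Every bag has size at most 2, so the width is 2 − 1 = 1 and tw(G) ≤ 1. Since G has at least one edge (e.g. d–a), it is not an edgeless graph, so tw(G) ≥ 1. Hence tw(G) = 1 exactly.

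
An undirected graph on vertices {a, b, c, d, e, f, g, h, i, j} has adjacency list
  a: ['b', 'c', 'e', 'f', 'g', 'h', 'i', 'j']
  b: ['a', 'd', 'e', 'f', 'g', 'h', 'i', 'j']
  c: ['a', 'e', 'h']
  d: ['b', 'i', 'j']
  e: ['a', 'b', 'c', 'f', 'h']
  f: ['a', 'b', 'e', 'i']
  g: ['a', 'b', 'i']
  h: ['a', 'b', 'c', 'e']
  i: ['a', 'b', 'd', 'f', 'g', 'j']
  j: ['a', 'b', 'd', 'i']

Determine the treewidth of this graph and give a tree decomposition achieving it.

The largest bag has 4 vertices, giving width 3; this decomposition certifies tw(G) ≤ 3. For the lower bound, the 4 vertices {a, c, e, h} are pairwise adjacent, and any tree decomposition puts a clique entirely inside one bag — forcing width ≥ 3. The upper and lower bounds meet at 3, so that is the treewidth.

Treewidth 3.
One such decomposition:
Bags: B1 = {a, b, i, j}  B2 = {a, b, f, i}  B3 = {b, d, i, j}  B4 = {a, b, e, f}  B5 = {a, b, e, h}  B6 = {a, b, g, i}  B7 = {a, c, e, h}
Tree: B1–B2, B1–B3, B2–B4, B4–B5, B2–B6, B5–B7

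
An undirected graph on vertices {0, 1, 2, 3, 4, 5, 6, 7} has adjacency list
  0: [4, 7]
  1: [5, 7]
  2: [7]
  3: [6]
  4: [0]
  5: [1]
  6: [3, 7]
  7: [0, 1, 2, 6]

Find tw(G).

1

A width-1 tree decomposition is:
Bags: B1 = {0, 7}  B2 = {6, 7}  B3 = {3, 6}  B4 = {1, 7}  B5 = {2, 7}  B6 = {0, 4}  B7 = {1, 5}
Tree: B1–B2, B2–B3, B1–B4, B1–B5, B1–B6, B4–B7
The largest bag has 2 vertices, giving width 1; this decomposition certifies tw(G) ≤ 1. G has an edge, so its treewidth is at least 1. Hence tw(G) = 1 exactly.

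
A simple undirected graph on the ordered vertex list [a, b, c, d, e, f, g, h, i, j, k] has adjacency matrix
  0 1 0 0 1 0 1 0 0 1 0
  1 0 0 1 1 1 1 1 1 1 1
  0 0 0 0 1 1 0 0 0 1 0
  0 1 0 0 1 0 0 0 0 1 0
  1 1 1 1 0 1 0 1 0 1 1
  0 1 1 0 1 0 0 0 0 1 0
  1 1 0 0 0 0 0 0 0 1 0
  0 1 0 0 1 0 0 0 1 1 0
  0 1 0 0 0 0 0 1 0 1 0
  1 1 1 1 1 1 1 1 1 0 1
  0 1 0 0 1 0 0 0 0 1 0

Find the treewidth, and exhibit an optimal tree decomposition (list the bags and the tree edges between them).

Each bag holds 4 vertices, so the decomposition has width 3, which upper-bounds the treewidth. Conversely, {c, e, f, j} is a clique of size 4, and the vertices of any clique must share a bag in every tree decomposition; so some bag has ≥ 4 vertices and tw(G) ≥ 3. Hence tw(G) = 3 exactly.

Treewidth 3.
One optimal decomposition is:
Bags: B1 = {b, e, h, j}  B2 = {b, e, f, j}  B3 = {b, e, j, k}  B4 = {b, d, e, j}  B5 = {a, b, e, j}  B6 = {a, b, g, j}  B7 = {b, h, i, j}  B8 = {c, e, f, j}
Tree: B1–B2, B2–B3, B2–B4, B3–B5, B5–B6, B1–B7, B2–B8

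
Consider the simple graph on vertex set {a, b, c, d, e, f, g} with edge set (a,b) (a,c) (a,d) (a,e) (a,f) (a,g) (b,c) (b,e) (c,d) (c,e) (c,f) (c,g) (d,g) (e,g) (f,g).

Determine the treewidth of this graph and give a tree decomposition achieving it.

Each bag holds 4 vertices, so the decomposition has width 3, which upper-bounds the treewidth. For the lower bound, the 4 vertices {a, c, d, g} are pairwise adjacent, and any tree decomposition puts a clique entirely inside one bag — forcing width ≥ 3. Therefore the treewidth is 3.

Treewidth 3.
One such decomposition:
Bags: B1 = {a, b, c, e}  B2 = {a, c, e, g}  B3 = {a, c, d, g}  B4 = {a, c, f, g}
Tree: B1–B2, B2–B3, B3–B4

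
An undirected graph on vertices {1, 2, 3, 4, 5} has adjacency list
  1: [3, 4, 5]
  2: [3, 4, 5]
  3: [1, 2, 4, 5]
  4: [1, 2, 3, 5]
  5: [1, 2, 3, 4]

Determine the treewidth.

3

A width-3 tree decomposition is:
Bags: B1 = {2, 3, 4, 5}  B2 = {1, 3, 4, 5}
Tree: B1–B2
Each bag holds 4 vertices, so the decomposition has width 3, which upper-bounds the treewidth. On the other hand G contains the 4-clique {1, 3, 4, 5}. A clique must lie in a single bag of any decomposition, so no decomposition can have width below 3. Hence tw(G) = 3 exactly.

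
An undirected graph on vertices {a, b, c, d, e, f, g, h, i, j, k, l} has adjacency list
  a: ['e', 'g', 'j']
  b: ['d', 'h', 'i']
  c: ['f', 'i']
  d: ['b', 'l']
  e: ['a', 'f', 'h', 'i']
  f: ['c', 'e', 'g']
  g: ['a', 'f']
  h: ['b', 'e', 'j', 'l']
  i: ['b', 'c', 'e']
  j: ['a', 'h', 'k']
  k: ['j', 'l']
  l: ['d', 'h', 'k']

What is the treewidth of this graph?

3

A width-3 tree decomposition is:
Bags: B1 = {c, f, g, i}  B2 = {e, f, g, i}  B3 = {a, e, g, i}  B4 = {a, b, e, i}  B5 = {a, b, e, h}  B6 = {a, b, h, j}  B7 = {b, d, h, j}  B8 = {d, h, j, l}  B9 = {d, j, k, l}
Tree: B1–B2, B2–B3, B3–B4, B4–B5, B5–B6, B6–B7, B7–B8, B8–B9
Every bag has size at most 4, so the width is 4 − 1 = 3 and tw(G) ≤ 3. For the lower bound: the 4 vertex sets {c,f,g}, {i}, {e}, {a,b,h,j} are disjoint, each induces a connected subgraph, and every pair is joined by at least one edge of G. Contracting each set to a single vertex therefore yields K_{4} as a minor, and since treewidth is minor-monotone, tw(G) ≥ tw(K_{4}) = 3. Hence tw(G) = 3 exactly.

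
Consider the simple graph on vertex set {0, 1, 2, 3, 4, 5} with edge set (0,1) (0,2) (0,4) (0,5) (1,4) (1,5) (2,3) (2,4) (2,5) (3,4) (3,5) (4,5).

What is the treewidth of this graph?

3

A width-3 tree decomposition is:
Bags: B1 = {0, 2, 4, 5}  B2 = {0, 1, 4, 5}  B3 = {2, 3, 4, 5}
Tree: B1–B2, B1–B3
The largest bag has 4 vertices, giving width 3; this decomposition certifies tw(G) ≤ 3. For the lower bound, the 4 vertices {0, 1, 4, 5} are pairwise adjacent, and any tree decomposition puts a clique entirely inside one bag — forcing width ≥ 3. Therefore the treewidth is 3.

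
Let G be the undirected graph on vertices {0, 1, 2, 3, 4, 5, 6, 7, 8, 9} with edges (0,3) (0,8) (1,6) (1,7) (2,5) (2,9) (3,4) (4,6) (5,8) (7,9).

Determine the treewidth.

A width-2 tree decomposition is:
Bags: B1 = {1, 4, 6}  B2 = {1, 4, 7}  B3 = {4, 7, 9}  B4 = {2, 4, 9}  B5 = {2, 4, 5}  B6 = {4, 5, 8}  B7 = {0, 4, 8}  B8 = {0, 3, 4}
Tree: B1–B2, B2–B3, B3–B4, B4–B5, B5–B6, B6–B7, B7–B8
Each bag holds 3 vertices, so the decomposition has width 2, which upper-bounds the treewidth. The edges 4–6–1–7–9–2–5–8–0–3–4 form a cycle, so G is not a tree and its treewidth is at least 2. Hence tw(G) = 2 exactly.

2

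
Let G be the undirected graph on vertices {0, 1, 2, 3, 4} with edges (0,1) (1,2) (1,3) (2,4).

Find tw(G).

A width-1 tree decomposition is:
Bags: B1 = {0, 1}  B2 = {1, 2}  B3 = {1, 3}  B4 = {2, 4}
Tree: B1–B2, B2–B3, B2–B4
The largest bag has 2 vertices, giving width 1; this decomposition certifies tw(G) ≤ 1. G has an edge, so its treewidth is at least 1. The upper and lower bounds meet at 1, so that is the treewidth.

1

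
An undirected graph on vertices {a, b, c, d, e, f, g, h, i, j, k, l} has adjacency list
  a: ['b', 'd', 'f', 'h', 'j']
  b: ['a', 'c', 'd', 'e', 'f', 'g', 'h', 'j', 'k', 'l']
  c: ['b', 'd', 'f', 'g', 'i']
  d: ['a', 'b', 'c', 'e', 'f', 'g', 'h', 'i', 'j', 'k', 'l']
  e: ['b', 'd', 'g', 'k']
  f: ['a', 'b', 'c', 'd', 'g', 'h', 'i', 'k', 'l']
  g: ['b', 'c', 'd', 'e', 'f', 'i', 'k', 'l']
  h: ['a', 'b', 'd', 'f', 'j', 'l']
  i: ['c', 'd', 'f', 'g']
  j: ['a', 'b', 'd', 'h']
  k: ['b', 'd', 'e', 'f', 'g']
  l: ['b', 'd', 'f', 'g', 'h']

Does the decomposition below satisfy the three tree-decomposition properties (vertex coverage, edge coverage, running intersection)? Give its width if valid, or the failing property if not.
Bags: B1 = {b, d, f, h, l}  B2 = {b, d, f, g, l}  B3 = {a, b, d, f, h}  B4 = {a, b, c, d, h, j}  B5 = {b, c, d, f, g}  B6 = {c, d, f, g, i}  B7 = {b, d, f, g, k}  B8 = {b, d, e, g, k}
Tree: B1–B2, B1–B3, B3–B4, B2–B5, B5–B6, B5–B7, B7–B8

No — bags containing vertex c are not connected in the tree.

A tree decomposition must satisfy three properties: every vertex lies in some bag; for every edge, both endpoints lie together in some bag; and for every vertex, the bags containing it form a connected subtree. Here bags containing vertex c are not connected in the tree, so the decomposition is invalid.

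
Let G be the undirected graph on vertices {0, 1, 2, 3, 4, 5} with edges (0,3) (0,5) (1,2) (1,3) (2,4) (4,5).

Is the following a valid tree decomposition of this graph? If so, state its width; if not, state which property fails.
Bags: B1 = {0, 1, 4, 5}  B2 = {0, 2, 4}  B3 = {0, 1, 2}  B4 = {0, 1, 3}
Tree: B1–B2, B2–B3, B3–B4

No — bags containing vertex 1 are not connected in the tree.

A tree decomposition must satisfy three properties: every vertex lies in some bag; for every edge, both endpoints lie together in some bag; and for every vertex, the bags containing it form a connected subtree. Here bags containing vertex 1 are not connected in the tree, so the decomposition is invalid.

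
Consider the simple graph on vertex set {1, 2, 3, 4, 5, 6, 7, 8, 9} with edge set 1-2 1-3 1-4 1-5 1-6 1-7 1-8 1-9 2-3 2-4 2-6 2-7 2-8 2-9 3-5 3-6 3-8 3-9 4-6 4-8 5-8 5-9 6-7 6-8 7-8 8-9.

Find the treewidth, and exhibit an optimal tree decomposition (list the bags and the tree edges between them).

Treewidth 4.
One such decomposition:
Bags: B1 = {1, 2, 3, 6, 8}  B2 = {1, 2, 3, 8, 9}  B3 = {1, 3, 5, 8, 9}  B4 = {1, 2, 6, 7, 8}  B5 = {1, 2, 4, 6, 8}
Tree: B1–B2, B2–B3, B1–B4, B1–B5

Every bag has size at most 5, so the width is 5 − 1 = 4 and tw(G) ≤ 4. Conversely, {1, 2, 3, 8, 9} is a clique of size 5, and the vertices of any clique must share a bag in every tree decomposition; so some bag has ≥ 5 vertices and tw(G) ≥ 4. Hence tw(G) = 4 exactly.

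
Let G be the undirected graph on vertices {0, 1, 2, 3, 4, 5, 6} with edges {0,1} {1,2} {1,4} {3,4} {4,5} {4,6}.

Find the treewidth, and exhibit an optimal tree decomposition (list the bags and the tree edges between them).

Every bag has size at most 2, so the width is 2 − 1 = 1 and tw(G) ≤ 1. Since G has at least one edge (e.g. 4–3), it is not an edgeless graph, so tw(G) ≥ 1. Hence tw(G) = 1 exactly.

Treewidth 1.
One such decomposition:
Bags: B1 = {3, 4}  B2 = {1, 4}  B3 = {4, 6}  B4 = {4, 5}  B5 = {0, 1}  B6 = {1, 2}
Tree: B1–B2, B1–B3, B1–B4, B2–B5, B2–B6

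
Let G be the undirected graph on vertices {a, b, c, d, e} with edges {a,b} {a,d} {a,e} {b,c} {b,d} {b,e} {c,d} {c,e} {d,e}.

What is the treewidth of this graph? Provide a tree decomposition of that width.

Treewidth 3.
One such decomposition:
Bags: B1 = {a, b, d, e}  B2 = {b, c, d, e}
Tree: B1–B2

The largest bag has 4 vertices, giving width 3; this decomposition certifies tw(G) ≤ 3. For the lower bound, the 4 vertices {b, c, d, e} are pairwise adjacent, and any tree decomposition puts a clique entirely inside one bag — forcing width ≥ 3. The upper and lower bounds meet at 3, so that is the treewidth.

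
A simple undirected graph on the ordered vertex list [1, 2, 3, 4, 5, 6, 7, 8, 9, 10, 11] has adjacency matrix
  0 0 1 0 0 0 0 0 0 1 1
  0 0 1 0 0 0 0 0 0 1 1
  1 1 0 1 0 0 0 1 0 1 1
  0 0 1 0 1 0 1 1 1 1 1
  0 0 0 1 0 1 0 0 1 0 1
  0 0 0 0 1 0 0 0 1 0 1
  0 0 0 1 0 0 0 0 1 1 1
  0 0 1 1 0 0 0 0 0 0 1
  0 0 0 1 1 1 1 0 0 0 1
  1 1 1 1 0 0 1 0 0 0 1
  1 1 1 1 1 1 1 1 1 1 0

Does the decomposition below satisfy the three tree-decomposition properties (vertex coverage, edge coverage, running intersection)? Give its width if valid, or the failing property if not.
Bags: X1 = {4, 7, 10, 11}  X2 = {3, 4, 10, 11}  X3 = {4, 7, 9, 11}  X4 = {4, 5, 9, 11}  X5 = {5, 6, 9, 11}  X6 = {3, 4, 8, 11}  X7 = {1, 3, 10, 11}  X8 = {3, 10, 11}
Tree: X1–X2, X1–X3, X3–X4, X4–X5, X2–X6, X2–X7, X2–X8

A tree decomposition must satisfy three properties: every vertex lies in some bag; for every edge, both endpoints lie together in some bag; and for every vertex, the bags containing it form a connected subtree. Here vertex 2 appears in no bag, so the decomposition is invalid.

No — vertex 2 appears in no bag.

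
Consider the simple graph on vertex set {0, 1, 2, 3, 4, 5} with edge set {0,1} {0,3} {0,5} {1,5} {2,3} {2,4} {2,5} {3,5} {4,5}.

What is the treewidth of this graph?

2

A width-2 tree decomposition is:
Bags: B1 = {0, 3, 5}  B2 = {0, 1, 5}  B3 = {2, 3, 5}  B4 = {2, 4, 5}
Tree: B1–B2, B1–B3, B3–B4
Every bag has size at most 3, so the width is 3 − 1 = 2 and tw(G) ≤ 2. On the other hand G contains the 3-clique {0, 1, 5}. A clique must lie in a single bag of any decomposition, so no decomposition can have width below 2. Therefore the treewidth is 2.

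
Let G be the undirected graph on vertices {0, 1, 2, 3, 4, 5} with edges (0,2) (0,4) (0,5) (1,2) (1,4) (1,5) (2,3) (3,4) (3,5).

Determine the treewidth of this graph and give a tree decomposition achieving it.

Treewidth 3.
Bags: B1 = {0, 2, 4, 5}  B2 = {1, 2, 4, 5}  B3 = {2, 3, 4, 5}
Tree: B1–B2, B2–B3

The largest bag has 4 vertices, giving width 3; this decomposition certifies tw(G) ≤ 3. For the lower bound: the 4 vertex sets {0,5}, {1,2}, {4}, {3} are disjoint, each induces a connected subgraph, and every pair is joined by at least one edge of G. Contracting each set to a single vertex therefore yields K_{4} as a minor, and since treewidth is minor-monotone, tw(G) ≥ tw(K_{4}) = 3. The upper and lower bounds meet at 3, so that is the treewidth.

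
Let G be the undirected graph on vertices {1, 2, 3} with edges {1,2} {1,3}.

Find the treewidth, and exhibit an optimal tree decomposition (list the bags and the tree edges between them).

Each bag holds 2 vertices, so the decomposition has width 1, which upper-bounds the treewidth. G has an edge, so its treewidth is at least 1. Therefore the treewidth is 1.

Treewidth 1.
Bags: B1 = {1, 2}  B2 = {1, 3}
Tree: B1–B2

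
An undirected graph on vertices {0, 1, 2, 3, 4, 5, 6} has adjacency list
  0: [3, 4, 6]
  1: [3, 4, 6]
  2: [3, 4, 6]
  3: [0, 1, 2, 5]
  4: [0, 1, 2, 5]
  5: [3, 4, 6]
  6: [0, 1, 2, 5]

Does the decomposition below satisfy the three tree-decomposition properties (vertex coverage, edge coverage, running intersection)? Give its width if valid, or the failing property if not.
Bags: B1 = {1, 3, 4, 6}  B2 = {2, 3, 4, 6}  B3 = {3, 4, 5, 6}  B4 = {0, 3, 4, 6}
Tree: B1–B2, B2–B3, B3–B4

Yes; width 3.

Checking the three conditions: (i) the bags cover all of {0, 1, 2, 3, 4, 5, 6}; (ii) for each edge, some bag contains both endpoints; (iii) the bags containing any fixed vertex form a subtree. All hold, so the decomposition is valid with width 4 − 1 = 3.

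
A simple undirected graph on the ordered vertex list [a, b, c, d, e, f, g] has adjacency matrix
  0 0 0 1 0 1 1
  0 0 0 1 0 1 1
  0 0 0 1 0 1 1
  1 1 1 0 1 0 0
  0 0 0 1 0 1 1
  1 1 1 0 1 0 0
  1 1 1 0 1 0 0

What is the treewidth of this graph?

A width-3 tree decomposition is:
Bags: B1 = {d, e, f, g}  B2 = {c, d, f, g}  B3 = {b, d, f, g}  B4 = {a, d, f, g}
Tree: B1–B2, B2–B3, B3–B4
Each bag holds 4 vertices, so the decomposition has width 3, which upper-bounds the treewidth. For the lower bound: the 4 vertex sets {d,e}, {c,f}, {g}, {b} are disjoint, each induces a connected subgraph, and every pair is joined by at least one edge of G. Contracting each set to a single vertex therefore yields K_{4} as a minor, and since treewidth is minor-monotone, tw(G) ≥ tw(K_{4}) = 3. Combining the bounds, tw(G) = 3.

3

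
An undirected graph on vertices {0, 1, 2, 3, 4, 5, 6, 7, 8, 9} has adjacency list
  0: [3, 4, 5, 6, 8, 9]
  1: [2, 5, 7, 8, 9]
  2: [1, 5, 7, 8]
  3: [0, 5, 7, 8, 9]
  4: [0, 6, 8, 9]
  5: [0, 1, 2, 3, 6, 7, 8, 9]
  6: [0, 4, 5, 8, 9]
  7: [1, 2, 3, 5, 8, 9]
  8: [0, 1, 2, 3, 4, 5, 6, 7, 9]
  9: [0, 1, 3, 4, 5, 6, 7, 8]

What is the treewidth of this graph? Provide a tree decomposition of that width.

Each bag holds 5 vertices, so the decomposition has width 4, which upper-bounds the treewidth. On the other hand G contains the 5-clique {0, 4, 6, 8, 9}. A clique must lie in a single bag of any decomposition, so no decomposition can have width below 4. Therefore the treewidth is 4.

Treewidth 4.
One optimal decomposition is:
Bags: B1 = {3, 5, 7, 8, 9}  B2 = {0, 3, 5, 8, 9}  B3 = {0, 5, 6, 8, 9}  B4 = {0, 4, 6, 8, 9}  B5 = {1, 5, 7, 8, 9}  B6 = {1, 2, 5, 7, 8}
Tree: B1–B2, B2–B3, B3–B4, B1–B5, B5–B6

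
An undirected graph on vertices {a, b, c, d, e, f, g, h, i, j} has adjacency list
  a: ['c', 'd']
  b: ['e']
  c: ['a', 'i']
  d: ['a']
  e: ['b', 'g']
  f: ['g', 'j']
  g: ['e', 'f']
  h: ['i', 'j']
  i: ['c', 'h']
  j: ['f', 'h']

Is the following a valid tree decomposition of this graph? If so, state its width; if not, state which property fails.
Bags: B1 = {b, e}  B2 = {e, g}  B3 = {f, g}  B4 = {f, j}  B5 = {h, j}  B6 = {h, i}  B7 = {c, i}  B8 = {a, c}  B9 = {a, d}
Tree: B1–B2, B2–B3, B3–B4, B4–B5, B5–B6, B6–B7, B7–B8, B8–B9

Vertex coverage: the bags together contain {a, b, c, d, e, f, g, h, i, j}, the full vertex set. Edge coverage: each edge of G has both endpoints in at least one bag. Running intersection: for every vertex, the bags containing it form a connected subtree. All three properties hold, so this is a valid tree decomposition of width max|bag| − 1 = 1, and hence tw(G) ≤ 1.

Yes; width 1.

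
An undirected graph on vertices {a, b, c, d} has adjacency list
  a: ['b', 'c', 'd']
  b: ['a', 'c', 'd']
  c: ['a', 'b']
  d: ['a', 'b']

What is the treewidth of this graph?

A width-2 tree decomposition is:
Bags: B1 = {a, b, c}  B2 = {a, b, d}
Tree: B1–B2
Every bag has size at most 3, so the width is 3 − 1 = 2 and tw(G) ≤ 2. Conversely, {a, b, d} is a clique of size 3, and the vertices of any clique must share a bag in every tree decomposition; so some bag has ≥ 3 vertices and tw(G) ≥ 2. Hence tw(G) = 2 exactly.

2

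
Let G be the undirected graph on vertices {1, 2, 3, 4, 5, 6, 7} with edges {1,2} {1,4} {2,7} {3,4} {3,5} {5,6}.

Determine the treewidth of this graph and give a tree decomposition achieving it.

Treewidth 1.
Bags: B1 = {5, 6}  B2 = {3, 5}  B3 = {3, 4}  B4 = {1, 4}  B5 = {1, 2}  B6 = {2, 7}
Tree: B1–B2, B2–B3, B3–B4, B4–B5, B5–B6

Every bag has size at most 2, so the width is 2 − 1 = 1 and tw(G) ≤ 1. Since G has at least one edge (e.g. 6–5), it is not an edgeless graph, so tw(G) ≥ 1. Combining the bounds, tw(G) = 1.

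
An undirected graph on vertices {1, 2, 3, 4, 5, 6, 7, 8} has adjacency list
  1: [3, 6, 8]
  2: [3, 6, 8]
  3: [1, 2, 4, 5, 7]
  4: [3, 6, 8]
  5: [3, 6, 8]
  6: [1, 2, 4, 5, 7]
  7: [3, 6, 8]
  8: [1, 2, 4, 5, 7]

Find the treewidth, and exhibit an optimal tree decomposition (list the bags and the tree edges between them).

Each bag holds 4 vertices, so the decomposition has width 3, which upper-bounds the treewidth. For the lower bound: the 4 vertex sets {3,7}, {5,8}, {6}, {4} are disjoint, each induces a connected subgraph, and every pair is joined by at least one edge of G. Contracting each set to a single vertex therefore yields K_{4} as a minor, and since treewidth is minor-monotone, tw(G) ≥ tw(K_{4}) = 3. Combining the bounds, tw(G) = 3.

Treewidth 3.
One such decomposition:
Bags: B1 = {3, 6, 7, 8}  B2 = {3, 5, 6, 8}  B3 = {3, 4, 6, 8}  B4 = {1, 3, 6, 8}  B5 = {2, 3, 6, 8}
Tree: B1–B2, B2–B3, B3–B4, B4–B5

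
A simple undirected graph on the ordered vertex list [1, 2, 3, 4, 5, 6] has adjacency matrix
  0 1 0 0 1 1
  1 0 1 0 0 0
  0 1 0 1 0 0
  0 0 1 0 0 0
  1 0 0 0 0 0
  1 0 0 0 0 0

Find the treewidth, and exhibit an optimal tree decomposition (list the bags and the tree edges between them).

Treewidth 1.
Bags: B1 = {1, 5}  B2 = {1, 2}  B3 = {2, 3}  B4 = {3, 4}  B5 = {1, 6}
Tree: B1–B2, B2–B3, B3–B4, B2–B5

Each bag holds 2 vertices, so the decomposition has width 1, which upper-bounds the treewidth. Since G has at least one edge (e.g. 5–1), it is not an edgeless graph, so tw(G) ≥ 1. Combining the bounds, tw(G) = 1.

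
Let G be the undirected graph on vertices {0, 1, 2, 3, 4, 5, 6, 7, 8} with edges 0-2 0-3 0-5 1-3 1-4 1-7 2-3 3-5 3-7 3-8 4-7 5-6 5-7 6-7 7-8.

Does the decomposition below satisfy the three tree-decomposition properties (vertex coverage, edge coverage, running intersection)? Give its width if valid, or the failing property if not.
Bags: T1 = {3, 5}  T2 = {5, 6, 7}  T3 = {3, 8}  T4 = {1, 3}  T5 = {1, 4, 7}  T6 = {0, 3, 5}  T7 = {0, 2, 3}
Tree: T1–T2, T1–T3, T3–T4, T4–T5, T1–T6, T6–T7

No — edge (7,3) lies in no bag.

A tree decomposition must satisfy three properties: every vertex lies in some bag; for every edge, both endpoints lie together in some bag; and for every vertex, the bags containing it form a connected subtree. Here edge (7,3) lies in no bag, so the decomposition is invalid.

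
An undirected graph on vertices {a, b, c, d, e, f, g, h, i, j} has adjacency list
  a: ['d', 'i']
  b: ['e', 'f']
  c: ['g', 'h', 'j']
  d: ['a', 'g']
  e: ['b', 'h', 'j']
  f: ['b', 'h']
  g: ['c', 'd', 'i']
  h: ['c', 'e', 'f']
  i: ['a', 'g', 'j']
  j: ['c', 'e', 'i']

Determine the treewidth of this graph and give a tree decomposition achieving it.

Every bag has size at most 3, so the width is 3 − 1 = 2 and tw(G) ≤ 2. Since a–d–g–i–a is a cycle in G, G is not acyclic. Forests are exactly the graphs of treewidth ≤ 1, so tw(G) ≥ 2. The upper and lower bounds meet at 2, so that is the treewidth.

Treewidth 2.
One such decomposition:
Bags: B1 = {a, d, i}  B2 = {d, g, i}  B3 = {g, i, j}  B4 = {c, g, j}  B5 = {c, e, j}  B6 = {c, e, h}  B7 = {b, e, h}  B8 = {b, f, h}
Tree: B1–B2, B2–B3, B3–B4, B4–B5, B5–B6, B6–B7, B7–B8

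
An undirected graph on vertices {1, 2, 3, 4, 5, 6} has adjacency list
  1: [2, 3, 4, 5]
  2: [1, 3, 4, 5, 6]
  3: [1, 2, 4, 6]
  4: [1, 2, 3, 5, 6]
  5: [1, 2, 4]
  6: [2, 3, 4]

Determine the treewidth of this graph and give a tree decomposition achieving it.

Every bag has size at most 4, so the width is 4 − 1 = 3 and tw(G) ≤ 3. On the other hand G contains the 4-clique {1, 2, 3, 4}. A clique must lie in a single bag of any decomposition, so no decomposition can have width below 3. Combining the bounds, tw(G) = 3.

Treewidth 3.
One such decomposition:
Bags: B1 = {1, 2, 4, 5}  B2 = {1, 2, 3, 4}  B3 = {2, 3, 4, 6}
Tree: B1–B2, B2–B3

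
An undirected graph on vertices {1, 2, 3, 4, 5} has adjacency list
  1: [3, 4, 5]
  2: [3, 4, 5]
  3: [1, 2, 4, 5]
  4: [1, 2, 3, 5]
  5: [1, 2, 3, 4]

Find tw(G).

3

A width-3 tree decomposition is:
Bags: B1 = {1, 3, 4, 5}  B2 = {2, 3, 4, 5}
Tree: B1–B2
Each bag holds 4 vertices, so the decomposition has width 3, which upper-bounds the treewidth. On the other hand G contains the 4-clique {1, 3, 4, 5}. A clique must lie in a single bag of any decomposition, so no decomposition can have width below 3. The upper and lower bounds meet at 3, so that is the treewidth.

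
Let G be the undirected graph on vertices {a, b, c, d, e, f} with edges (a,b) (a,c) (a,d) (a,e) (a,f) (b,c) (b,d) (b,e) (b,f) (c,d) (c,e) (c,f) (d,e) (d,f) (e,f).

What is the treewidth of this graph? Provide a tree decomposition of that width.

Treewidth 5.
One such decomposition:
Bags: B1 = {a, b, c, d, e, f}
Tree: (single bag)

With just one bag of size 6, the width is 6 − 1 = 5, so tw(G) ≤ 5. For the lower bound, the 6 vertices {a, b, c, d, e, f} are pairwise adjacent, and any tree decomposition puts a clique entirely inside one bag — forcing width ≥ 5. Therefore the treewidth is 5.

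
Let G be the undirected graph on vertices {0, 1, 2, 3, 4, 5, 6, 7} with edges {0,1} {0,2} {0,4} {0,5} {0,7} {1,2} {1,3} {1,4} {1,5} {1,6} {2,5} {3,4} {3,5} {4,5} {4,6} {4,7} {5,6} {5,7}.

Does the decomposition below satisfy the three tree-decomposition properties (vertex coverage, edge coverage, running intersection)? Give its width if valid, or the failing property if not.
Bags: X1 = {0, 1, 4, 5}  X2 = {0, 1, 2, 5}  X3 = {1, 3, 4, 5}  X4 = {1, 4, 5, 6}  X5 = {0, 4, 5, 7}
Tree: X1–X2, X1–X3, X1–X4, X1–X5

Yes; width 3.

Vertex coverage: the bags together contain {0, 1, 2, 3, 4, 5, 6, 7}, the full vertex set. Edge coverage: each edge of G has both endpoints in at least one bag. Running intersection: for every vertex, the bags containing it form a connected subtree. All three properties hold, so this is a valid tree decomposition of width max|bag| − 1 = 3, and hence tw(G) ≤ 3.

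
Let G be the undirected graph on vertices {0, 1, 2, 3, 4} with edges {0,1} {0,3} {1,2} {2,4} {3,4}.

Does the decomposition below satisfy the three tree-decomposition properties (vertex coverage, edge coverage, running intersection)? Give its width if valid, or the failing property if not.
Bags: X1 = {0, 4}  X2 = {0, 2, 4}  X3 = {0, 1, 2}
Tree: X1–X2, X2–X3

A tree decomposition must satisfy three properties: every vertex lies in some bag; for every edge, both endpoints lie together in some bag; and for every vertex, the bags containing it form a connected subtree. Here vertex 3 appears in no bag, so the decomposition is invalid.

No — vertex 3 appears in no bag.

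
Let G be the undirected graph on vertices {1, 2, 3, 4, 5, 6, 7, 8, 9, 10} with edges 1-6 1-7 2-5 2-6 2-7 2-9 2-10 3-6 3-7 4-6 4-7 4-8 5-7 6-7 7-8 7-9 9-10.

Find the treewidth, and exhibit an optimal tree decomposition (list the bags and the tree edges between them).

Treewidth 2.
One optimal decomposition is:
Bags: B1 = {2, 6, 7}  B2 = {1, 6, 7}  B3 = {4, 6, 7}  B4 = {2, 7, 9}  B5 = {3, 6, 7}  B6 = {2, 9, 10}  B7 = {4, 7, 8}  B8 = {2, 5, 7}
Tree: B1–B2, B1–B3, B1–B4, B3–B5, B4–B6, B3–B7, B1–B8

Each bag holds 3 vertices, so the decomposition has width 2, which upper-bounds the treewidth. For the lower bound, the 3 vertices {2, 9, 10} are pairwise adjacent, and any tree decomposition puts a clique entirely inside one bag — forcing width ≥ 2. Combining the bounds, tw(G) = 2.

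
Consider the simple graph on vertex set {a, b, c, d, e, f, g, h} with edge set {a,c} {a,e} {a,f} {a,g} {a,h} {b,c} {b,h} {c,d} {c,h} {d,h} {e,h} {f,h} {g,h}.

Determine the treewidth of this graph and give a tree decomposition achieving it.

Each bag holds 3 vertices, so the decomposition has width 2, which upper-bounds the treewidth. On the other hand G contains the 3-clique {c, d, h}. A clique must lie in a single bag of any decomposition, so no decomposition can have width below 2. Hence tw(G) = 2 exactly.

Treewidth 2.
One optimal decomposition is:
Bags: B1 = {a, c, h}  B2 = {a, f, h}  B3 = {a, g, h}  B4 = {c, d, h}  B5 = {a, e, h}  B6 = {b, c, h}
Tree: B1–B2, B1–B3, B1–B4, B3–B5, B4–B6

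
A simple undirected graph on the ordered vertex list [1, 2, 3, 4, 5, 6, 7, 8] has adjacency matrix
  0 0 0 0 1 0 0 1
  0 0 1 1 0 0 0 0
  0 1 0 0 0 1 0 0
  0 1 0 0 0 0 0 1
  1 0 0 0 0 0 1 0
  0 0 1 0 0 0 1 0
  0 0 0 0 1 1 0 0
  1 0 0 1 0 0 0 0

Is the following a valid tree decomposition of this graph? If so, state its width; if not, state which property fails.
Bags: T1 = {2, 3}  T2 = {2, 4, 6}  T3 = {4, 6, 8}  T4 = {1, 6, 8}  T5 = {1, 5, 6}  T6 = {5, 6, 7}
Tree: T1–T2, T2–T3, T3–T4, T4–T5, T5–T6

No — edge (6,3) lies in no bag.

A tree decomposition must satisfy three properties: every vertex lies in some bag; for every edge, both endpoints lie together in some bag; and for every vertex, the bags containing it form a connected subtree. Here edge (6,3) lies in no bag, so the decomposition is invalid.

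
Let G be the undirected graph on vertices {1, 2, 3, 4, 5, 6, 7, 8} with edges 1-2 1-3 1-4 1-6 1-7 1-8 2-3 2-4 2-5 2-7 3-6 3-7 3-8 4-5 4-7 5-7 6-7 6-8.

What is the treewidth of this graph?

A width-3 tree decomposition is:
Bags: B1 = {1, 3, 6, 7}  B2 = {1, 2, 3, 7}  B3 = {1, 3, 6, 8}  B4 = {1, 2, 4, 7}  B5 = {2, 4, 5, 7}
Tree: B1–B2, B1–B3, B2–B4, B4–B5
Every bag has size at most 4, so the width is 4 − 1 = 3 and tw(G) ≤ 3. Conversely, {1, 2, 3, 7} is a clique of size 4, and the vertices of any clique must share a bag in every tree decomposition; so some bag has ≥ 4 vertices and tw(G) ≥ 3. The upper and lower bounds meet at 3, so that is the treewidth.

3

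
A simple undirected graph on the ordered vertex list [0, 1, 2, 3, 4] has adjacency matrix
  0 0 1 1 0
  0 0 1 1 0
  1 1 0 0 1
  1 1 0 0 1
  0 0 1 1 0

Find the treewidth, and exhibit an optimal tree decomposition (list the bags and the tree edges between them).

The largest bag has 3 vertices, giving width 2; this decomposition certifies tw(G) ≤ 2. For the lower bound, G contains the cycle 1–2–4–3–1, so G is not a forest; only forests have treewidth ≤ 1, hence tw(G) ≥ 2. Combining the bounds, tw(G) = 2.

Treewidth 2.
One optimal decomposition is:
Bags: B1 = {1, 2, 3}  B2 = {2, 3, 4}  B3 = {0, 2, 3}
Tree: B1–B2, B2–B3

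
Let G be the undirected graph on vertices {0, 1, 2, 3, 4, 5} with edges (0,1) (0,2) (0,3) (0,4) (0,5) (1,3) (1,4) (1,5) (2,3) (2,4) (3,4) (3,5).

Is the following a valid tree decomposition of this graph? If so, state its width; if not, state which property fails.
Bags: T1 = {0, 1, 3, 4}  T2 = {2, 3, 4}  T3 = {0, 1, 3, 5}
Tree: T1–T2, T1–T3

No — edge (0,2) lies in no bag.

A tree decomposition must satisfy three properties: every vertex lies in some bag; for every edge, both endpoints lie together in some bag; and for every vertex, the bags containing it form a connected subtree. Here edge (0,2) lies in no bag, so the decomposition is invalid.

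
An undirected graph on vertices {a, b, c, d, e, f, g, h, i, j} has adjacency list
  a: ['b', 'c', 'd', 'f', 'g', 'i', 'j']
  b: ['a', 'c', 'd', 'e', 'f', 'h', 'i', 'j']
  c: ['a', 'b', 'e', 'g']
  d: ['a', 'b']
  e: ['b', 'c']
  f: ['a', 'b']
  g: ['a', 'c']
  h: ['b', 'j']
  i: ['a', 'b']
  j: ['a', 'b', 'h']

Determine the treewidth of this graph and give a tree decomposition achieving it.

Each bag holds 3 vertices, so the decomposition has width 2, which upper-bounds the treewidth. Conversely, {a, c, g} is a clique of size 3, and the vertices of any clique must share a bag in every tree decomposition; so some bag has ≥ 3 vertices and tw(G) ≥ 2. The upper and lower bounds meet at 2, so that is the treewidth.

Treewidth 2.
Bags: B1 = {a, c, g}  B2 = {a, b, c}  B3 = {a, b, j}  B4 = {b, h, j}  B5 = {a, b, f}  B6 = {b, c, e}  B7 = {a, b, i}  B8 = {a, b, d}
Tree: B1–B2, B2–B3, B3–B4, B2–B5, B2–B6, B2–B7, B3–B8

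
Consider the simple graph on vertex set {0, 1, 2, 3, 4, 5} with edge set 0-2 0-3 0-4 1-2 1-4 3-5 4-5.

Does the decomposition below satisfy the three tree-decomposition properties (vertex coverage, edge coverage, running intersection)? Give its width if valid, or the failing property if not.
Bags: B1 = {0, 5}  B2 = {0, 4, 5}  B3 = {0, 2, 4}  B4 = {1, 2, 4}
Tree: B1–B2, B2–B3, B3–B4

No — vertex 3 appears in no bag.

A tree decomposition must satisfy three properties: every vertex lies in some bag; for every edge, both endpoints lie together in some bag; and for every vertex, the bags containing it form a connected subtree. Here vertex 3 appears in no bag, so the decomposition is invalid.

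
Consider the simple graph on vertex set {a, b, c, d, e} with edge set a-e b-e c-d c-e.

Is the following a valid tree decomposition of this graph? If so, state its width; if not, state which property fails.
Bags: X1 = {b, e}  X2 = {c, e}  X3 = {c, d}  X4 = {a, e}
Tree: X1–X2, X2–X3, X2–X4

Vertex coverage: the bags together contain {a, b, c, d, e}, the full vertex set. Edge coverage: each edge of G has both endpoints in at least one bag. Running intersection: for every vertex, the bags containing it form a connected subtree. All three properties hold, so this is a valid tree decomposition of width max|bag| − 1 = 1, and hence tw(G) ≤ 1.

Yes; width 1.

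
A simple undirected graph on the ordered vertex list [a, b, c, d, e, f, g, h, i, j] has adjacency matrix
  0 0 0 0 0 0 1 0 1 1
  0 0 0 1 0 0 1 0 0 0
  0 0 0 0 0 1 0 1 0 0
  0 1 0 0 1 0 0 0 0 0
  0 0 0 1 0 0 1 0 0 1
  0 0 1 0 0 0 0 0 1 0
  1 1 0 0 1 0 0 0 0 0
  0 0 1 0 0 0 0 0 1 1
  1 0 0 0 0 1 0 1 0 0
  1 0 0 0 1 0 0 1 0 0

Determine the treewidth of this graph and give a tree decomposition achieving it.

Treewidth 2.
Bags: B1 = {c, f, i}  B2 = {c, h, i}  B3 = {a, h, i}  B4 = {a, h, j}  B5 = {a, g, j}  B6 = {e, g, j}  B7 = {b, e, g}  B8 = {b, d, e}
Tree: B1–B2, B2–B3, B3–B4, B4–B5, B5–B6, B6–B7, B7–B8

The largest bag has 3 vertices, giving width 2; this decomposition certifies tw(G) ≤ 2. The edges f–c–h–i–f form a cycle, so G is not a tree and its treewidth is at least 2. Therefore the treewidth is 2.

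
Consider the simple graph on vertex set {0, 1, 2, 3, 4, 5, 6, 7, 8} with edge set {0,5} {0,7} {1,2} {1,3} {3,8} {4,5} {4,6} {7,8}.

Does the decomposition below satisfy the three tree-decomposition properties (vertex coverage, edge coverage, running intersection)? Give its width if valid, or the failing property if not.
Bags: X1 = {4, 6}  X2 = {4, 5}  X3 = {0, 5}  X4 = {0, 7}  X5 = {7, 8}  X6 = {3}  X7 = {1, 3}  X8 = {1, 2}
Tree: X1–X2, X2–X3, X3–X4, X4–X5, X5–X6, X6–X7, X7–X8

No — edge (8,3) lies in no bag.

A tree decomposition must satisfy three properties: every vertex lies in some bag; for every edge, both endpoints lie together in some bag; and for every vertex, the bags containing it form a connected subtree. Here edge (8,3) lies in no bag, so the decomposition is invalid.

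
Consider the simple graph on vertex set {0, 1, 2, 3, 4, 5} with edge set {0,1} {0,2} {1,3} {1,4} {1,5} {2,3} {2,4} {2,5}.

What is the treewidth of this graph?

2

A width-2 tree decomposition is:
Bags: B1 = {1, 2, 3}  B2 = {0, 1, 2}  B3 = {1, 2, 5}  B4 = {1, 2, 4}
Tree: B1–B2, B2–B3, B3–B4
Each bag holds 3 vertices, so the decomposition has width 2, which upper-bounds the treewidth. Since 1–3–2–0–1 is a cycle in G, G is not acyclic. Forests are exactly the graphs of treewidth ≤ 1, so tw(G) ≥ 2. The upper and lower bounds meet at 2, so that is the treewidth.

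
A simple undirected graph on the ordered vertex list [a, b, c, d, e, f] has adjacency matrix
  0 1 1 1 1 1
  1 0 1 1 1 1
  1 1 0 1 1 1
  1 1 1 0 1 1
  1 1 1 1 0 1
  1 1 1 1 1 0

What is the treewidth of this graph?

5

A width-5 tree decomposition is:
Bags: B1 = {a, b, c, d, e, f}
Tree: (single bag)
A single bag containing all 6 vertices is trivially a valid decomposition of width 5. Conversely, {a, b, c, d, e, f} is a clique of size 6, and the vertices of any clique must share a bag in every tree decomposition; so some bag has ≥ 6 vertices and tw(G) ≥ 5. The upper and lower bounds meet at 5, so that is the treewidth.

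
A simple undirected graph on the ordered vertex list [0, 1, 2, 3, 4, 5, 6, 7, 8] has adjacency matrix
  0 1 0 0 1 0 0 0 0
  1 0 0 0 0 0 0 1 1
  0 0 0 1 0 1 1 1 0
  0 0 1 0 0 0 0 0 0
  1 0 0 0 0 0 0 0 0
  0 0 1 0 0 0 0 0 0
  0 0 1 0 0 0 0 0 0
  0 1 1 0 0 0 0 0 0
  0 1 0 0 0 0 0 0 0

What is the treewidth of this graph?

1

A width-1 tree decomposition is:
Bags: B1 = {2, 7}  B2 = {1, 7}  B3 = {0, 1}  B4 = {2, 3}  B5 = {1, 8}  B6 = {2, 5}  B7 = {2, 6}  B8 = {0, 4}
Tree: B1–B2, B2–B3, B1–B4, B3–B5, B1–B6, B4–B7, B3–B8
Each bag holds 2 vertices, so the decomposition has width 1, which upper-bounds the treewidth. G has an edge, so its treewidth is at least 1. Hence tw(G) = 1 exactly.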